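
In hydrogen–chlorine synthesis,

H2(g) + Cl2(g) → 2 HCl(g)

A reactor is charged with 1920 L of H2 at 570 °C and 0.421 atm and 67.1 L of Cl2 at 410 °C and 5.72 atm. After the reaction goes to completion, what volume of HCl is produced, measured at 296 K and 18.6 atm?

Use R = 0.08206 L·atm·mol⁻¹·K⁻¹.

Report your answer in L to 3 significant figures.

17.9 L

n(H2) = PV/RT = (0.421 × 1920) / (0.08206 × 843.15) = 11.68 mol
n(Cl2) = PV/RT = (5.72 × 67.1) / (0.08206 × 683.15) = 6.847 mol
For 11.68 mol H2, stoichiometry requires (1/1) × 11.68 = 11.68 mol Cl2; 6.847 mol is available, so Cl2 is limiting.
n(HCl) = (2/1) × 6.847 = 13.69 mol
V(HCl) = nRT/P = 13.69 × 0.08206 × 296 / 18.6 = 17.88 L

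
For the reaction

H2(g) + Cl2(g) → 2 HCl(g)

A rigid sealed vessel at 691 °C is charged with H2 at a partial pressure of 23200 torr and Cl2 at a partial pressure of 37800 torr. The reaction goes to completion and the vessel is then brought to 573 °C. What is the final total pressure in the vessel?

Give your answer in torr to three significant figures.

53500 torr

At constant V, partial pressures at 691 °C are proportional to moles, so apply stoichiometry directly to pressures.
P(Cl2) required for 23200 torr of H2 = (1/1) × 23200 = 23200 torr; available 37800 torr, so H2 is limiting.
P(Cl2) remaining = 37800 − (1/1) × 23200 = 14600 torr
P(gaseous products) = (2)/1 × 23200 = 46400 torr
P_total at 691 °C = 14600 + 46400 = 61000 torr
Scaling to 573 °C: P = 61000 × 846.15/964.15 = 53530 torr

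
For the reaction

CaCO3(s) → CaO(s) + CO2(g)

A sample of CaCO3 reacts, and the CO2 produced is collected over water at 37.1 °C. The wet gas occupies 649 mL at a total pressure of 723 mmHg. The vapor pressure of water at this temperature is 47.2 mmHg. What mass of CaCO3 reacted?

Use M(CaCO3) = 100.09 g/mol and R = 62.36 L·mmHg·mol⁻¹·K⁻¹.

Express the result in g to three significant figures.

2.27 g

P(CO2) = 723 − 47.2 = 675.8 mmHg
n(CO2) = PV/RT = (675.8 × 0.6490) / (62.36 × 310.25) = 0.02267 mol
n(CaCO3) = (1/1) × 0.02267 = 0.02267 mol
m(CaCO3) = 0.02267 × 100.09 = 2.269 g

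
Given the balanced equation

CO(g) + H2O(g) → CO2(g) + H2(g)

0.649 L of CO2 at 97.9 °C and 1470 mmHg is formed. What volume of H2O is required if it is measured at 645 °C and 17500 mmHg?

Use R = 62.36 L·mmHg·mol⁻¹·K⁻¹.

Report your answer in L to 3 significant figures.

n(CO2) = PV/RT = (1470 × 0.649) / (62.36 × 371.05) = 0.04123 mol
n(H2O) = (1/1) × 0.04123 = 0.04123 mol
V = nRT/P = 0.04123 × 62.36 × 918.15 / 17500 = 0.1349 L

0.135 L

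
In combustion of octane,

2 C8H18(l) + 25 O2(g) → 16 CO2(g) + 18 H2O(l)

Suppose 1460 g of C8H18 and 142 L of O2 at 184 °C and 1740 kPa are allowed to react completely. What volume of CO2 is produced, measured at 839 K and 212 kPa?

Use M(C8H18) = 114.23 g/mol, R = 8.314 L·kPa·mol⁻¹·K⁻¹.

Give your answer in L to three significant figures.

n(C8H18) = 1460 / 114.23 = 12.78 mol
n(O2) = PV/RT = (1740 × 142) / (8.314 × 457.15) = 65.01 mol
For 12.78 mol C8H18, stoichiometry requires (25/2) × 12.78 = 159.8 mol O2; 65.01 mol is available, so O2 is limiting.
n(CO2) = (16/25) × 65.01 = 41.61 mol
V(CO2) = nRT/P = 41.61 × 8.314 × 839 / 212 = 1369 L

1370 L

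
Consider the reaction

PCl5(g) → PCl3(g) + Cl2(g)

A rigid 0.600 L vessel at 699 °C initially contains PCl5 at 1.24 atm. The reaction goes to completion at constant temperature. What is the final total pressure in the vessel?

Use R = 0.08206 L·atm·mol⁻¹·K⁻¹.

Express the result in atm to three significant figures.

At constant T and V, P ∝ n(gas): 1 mol gas → 2 mol gas.
P_final = (2/1) × 1.24 = 2.480 atm

2.48 atm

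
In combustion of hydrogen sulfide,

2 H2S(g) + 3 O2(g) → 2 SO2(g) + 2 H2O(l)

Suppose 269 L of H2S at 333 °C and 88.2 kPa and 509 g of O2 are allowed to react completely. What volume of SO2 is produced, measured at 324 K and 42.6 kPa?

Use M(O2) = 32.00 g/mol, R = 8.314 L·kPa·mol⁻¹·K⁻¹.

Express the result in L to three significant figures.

298 L

n(H2S) = PV/RT = (88.2 × 269) / (8.314 × 606.15) = 4.708 mol
n(O2) = 509 / 32.00 = 15.91 mol
For 4.708 mol H2S, stoichiometry requires (3/2) × 4.708 = 7.062 mol O2; 15.91 mol is available, so H2S is limiting.
n(SO2) = (2/2) × 4.708 = 4.708 mol
V(SO2) = nRT/P = 4.708 × 8.314 × 324 / 42.6 = 297.7 L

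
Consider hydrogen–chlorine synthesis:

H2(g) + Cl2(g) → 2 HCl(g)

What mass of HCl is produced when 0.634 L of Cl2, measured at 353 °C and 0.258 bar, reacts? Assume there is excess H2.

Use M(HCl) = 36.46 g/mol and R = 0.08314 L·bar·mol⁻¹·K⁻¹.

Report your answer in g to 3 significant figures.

n(Cl2) = PV/RT = (0.258 × 0.634) / (0.08314 × 626.15) = 0.003142 mol
n(HCl) = (2/1) × 0.003142 = 0.006284 mol
m(HCl) = 0.006284 × 36.46 = 0.2291 g

0.229 g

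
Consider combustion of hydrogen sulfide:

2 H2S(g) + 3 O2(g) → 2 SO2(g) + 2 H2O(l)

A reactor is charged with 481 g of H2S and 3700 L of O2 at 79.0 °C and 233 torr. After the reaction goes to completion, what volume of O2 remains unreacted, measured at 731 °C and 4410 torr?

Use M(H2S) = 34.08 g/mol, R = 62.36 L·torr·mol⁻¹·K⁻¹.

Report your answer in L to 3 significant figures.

n(H2S) = 481 / 34.08 = 14.11 mol
n(O2) = PV/RT = (233 × 3700) / (62.36 × 352.15) = 39.26 mol
For 14.11 mol H2S, stoichiometry requires (3/2) × 14.11 = 21.16 mol O2; 39.26 mol is available, so H2S is limiting.
n(O2) consumed = (3/2) × 14.11 = 21.16 mol; remaining = 39.26 − 21.16 = 18.10 mol
V(O2) = nRT/P = 18.10 × 62.36 × 1004.15 / 4410 = 257.0 L

257 L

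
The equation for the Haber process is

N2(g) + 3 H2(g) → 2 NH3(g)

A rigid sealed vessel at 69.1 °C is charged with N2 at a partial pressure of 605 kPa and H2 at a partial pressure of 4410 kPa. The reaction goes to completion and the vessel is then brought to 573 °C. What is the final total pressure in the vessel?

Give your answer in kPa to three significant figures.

9410 kPa

At constant V, partial pressures at 69.1 °C are proportional to moles, so apply stoichiometry directly to pressures.
P(H2) required for 605 kPa of N2 = (3/1) × 605 = 1815 kPa; available 4410 kPa, so N2 is limiting.
P(H2) remaining = 4410 − (3/1) × 605 = 2595 kPa
P(gaseous products) = (2)/1 × 605 = 1210 kPa
P_total at 69.1 °C = 2595 + 1210 = 3805 kPa
Scaling to 573 °C: P = 3805 × 846.15/342.25 = 9407 kPa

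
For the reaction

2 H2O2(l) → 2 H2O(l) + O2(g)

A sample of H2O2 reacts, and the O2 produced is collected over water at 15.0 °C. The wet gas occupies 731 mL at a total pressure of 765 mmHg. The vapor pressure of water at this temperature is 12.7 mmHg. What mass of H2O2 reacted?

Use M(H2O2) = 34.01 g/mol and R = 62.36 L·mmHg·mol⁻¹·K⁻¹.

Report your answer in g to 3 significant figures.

P(O2) = 765 − 12.7 = 752.3 mmHg
n(O2) = PV/RT = (752.3 × 0.7310) / (62.36 × 288.15) = 0.03060 mol
n(H2O2) = (2/1) × 0.03060 = 0.06120 mol
m(H2O2) = 0.06120 × 34.01 = 2.081 g

2.08 g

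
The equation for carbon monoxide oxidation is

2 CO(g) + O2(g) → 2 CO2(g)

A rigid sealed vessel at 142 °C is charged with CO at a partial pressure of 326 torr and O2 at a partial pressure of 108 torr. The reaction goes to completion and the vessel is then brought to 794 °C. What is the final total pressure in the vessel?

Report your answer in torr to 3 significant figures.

With V and T fixed, P_i ∝ n_i, so the mole ratios apply directly to partial pressures at 142 °C.
P(O2) required for 326 torr of CO = (1/2) × 326 = 163.0 torr; available 108 torr, so O2 is limiting.
P(CO) remaining = 326 − (2/1) × 108 = 110.0 torr
P(gaseous products) = (2)/1 × 108 = 216.0 torr
P_total at 142 °C = 110.0 + 216.0 = 326.0 torr
Scaling to 794 °C: P = 326.0 × 1067.15/415.15 = 838.0 torr

838 torr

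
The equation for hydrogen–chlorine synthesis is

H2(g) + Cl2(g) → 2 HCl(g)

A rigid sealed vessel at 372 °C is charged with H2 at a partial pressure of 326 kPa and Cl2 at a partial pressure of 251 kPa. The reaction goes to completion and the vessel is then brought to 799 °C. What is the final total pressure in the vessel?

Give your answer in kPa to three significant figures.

Because the vessel is rigid and T is held at 372 °C, work the stoichiometry in partial pressures (P_i = n_iRT/V).
P(Cl2) required for 326 kPa of H2 = (1/1) × 326 = 326.0 kPa; available 251 kPa, so Cl2 is limiting.
P(H2) remaining = 326 − (1/1) × 251 = 75.00 kPa
P(gaseous products) = (2)/1 × 251 = 502.0 kPa
P_total at 372 °C = 75.00 + 502.0 = 577.0 kPa
Scaling to 799 °C: P = 577.0 × 1072.15/645.15 = 958.9 kPa

959 kPa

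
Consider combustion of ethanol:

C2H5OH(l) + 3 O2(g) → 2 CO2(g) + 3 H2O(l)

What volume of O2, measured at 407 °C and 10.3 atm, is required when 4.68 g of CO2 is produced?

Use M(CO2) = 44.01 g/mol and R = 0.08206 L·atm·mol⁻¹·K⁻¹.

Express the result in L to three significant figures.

n(CO2) = 4.680 / 44.01 = 0.1063 mol
n(O2) = (3/2) × 0.1063 = 0.1595 mol
V = nRT/P = 0.1595 × 0.08206 × 680.15 / 10.3 = 0.8643 L

0.864 L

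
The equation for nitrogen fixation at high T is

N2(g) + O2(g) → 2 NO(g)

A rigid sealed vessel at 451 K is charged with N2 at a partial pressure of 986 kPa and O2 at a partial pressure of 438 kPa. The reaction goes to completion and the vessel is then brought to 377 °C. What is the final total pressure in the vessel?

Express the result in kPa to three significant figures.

At constant V, partial pressures at 451 K are proportional to moles, so apply stoichiometry directly to pressures.
P(O2) required for 986 kPa of N2 = (1/1) × 986 = 986.0 kPa; available 438 kPa, so O2 is limiting.
P(N2) remaining = 986 − (1/1) × 438 = 548.0 kPa
P(gaseous products) = (2)/1 × 438 = 876.0 kPa
P_total at 451 K = 548.0 + 876.0 = 1424 kPa
Scaling to 377 °C: P = 1424 × 650.15/451 = 2053 kPa

2050 kPa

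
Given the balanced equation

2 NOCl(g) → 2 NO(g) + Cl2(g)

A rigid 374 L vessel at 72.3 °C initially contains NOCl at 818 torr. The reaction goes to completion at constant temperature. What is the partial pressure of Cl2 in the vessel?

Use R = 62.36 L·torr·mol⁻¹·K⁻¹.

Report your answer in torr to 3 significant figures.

n(NOCl)₀ = PV/RT = (818 × 374) / (62.36 × 345.45) = 14.20 mol
n(Cl2) = (1/2) × 14.20 = 7.100 mol
P(Cl2) = nRT/V = 7.100 × 62.36 × 345.45 / 374 = 409.0 torr

409 torr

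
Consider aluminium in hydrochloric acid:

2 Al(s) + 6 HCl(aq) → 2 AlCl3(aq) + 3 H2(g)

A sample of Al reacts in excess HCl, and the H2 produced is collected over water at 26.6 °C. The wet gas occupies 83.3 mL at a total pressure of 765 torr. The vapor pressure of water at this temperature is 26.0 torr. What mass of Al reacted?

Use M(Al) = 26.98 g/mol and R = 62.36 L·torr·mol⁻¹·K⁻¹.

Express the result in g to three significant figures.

0.0592 g

P(H2) = 765 − 26.0 = 739.0 torr
n(H2) = PV/RT = (739.0 × 0.08330) / (62.36 × 299.75) = 0.003293 mol
n(Al) = (2/3) × 0.003293 = 0.002195 mol
m(Al) = 0.002195 × 26.98 = 0.05922 g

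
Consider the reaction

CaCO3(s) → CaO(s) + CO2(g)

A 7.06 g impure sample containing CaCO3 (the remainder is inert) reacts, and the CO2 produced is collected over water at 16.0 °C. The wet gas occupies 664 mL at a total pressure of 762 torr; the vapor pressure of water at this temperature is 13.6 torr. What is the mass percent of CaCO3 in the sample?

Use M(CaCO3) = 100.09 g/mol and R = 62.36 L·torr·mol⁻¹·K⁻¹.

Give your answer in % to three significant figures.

P(CO2) = 762 − 13.6 = 748.4 torr
n(CO2) = PV/RT = (748.4 × 0.6640) / (62.36 × 289.15) = 0.02756 mol
n(CaCO3) = (1/1) × 0.02756 = 0.02756 mol
m(CaCO3) = 0.02756 × 100.09 = 2.758 g
%CaCO3 = 2.758 / 7.06 × 100 = 39.07%

39.1 %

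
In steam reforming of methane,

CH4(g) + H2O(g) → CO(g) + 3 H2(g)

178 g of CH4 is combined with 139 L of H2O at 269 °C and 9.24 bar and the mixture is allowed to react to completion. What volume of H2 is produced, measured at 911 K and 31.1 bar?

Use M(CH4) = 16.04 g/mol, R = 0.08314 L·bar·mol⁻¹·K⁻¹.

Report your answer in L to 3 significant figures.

n(CH4) = 178 / 16.04 = 11.10 mol
n(H2O) = PV/RT = (9.24 × 139) / (0.08314 × 542.15) = 28.49 mol
For 11.10 mol CH4, stoichiometry requires (1/1) × 11.10 = 11.10 mol H2O; 28.49 mol is available, so CH4 is limiting.
n(H2) = (3/1) × 11.10 = 33.30 mol
V(H2) = nRT/P = 33.30 × 0.08314 × 911 / 31.1 = 81.10 L

81.1 L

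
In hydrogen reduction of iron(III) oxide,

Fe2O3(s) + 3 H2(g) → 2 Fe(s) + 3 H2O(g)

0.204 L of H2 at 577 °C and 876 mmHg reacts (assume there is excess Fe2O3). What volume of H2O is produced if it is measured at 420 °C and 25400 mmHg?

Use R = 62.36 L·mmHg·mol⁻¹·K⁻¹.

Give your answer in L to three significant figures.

0.00574 L

n(H2) = PV/RT = (876 × 0.204) / (62.36 × 850.15) = 0.003371 mol
n(H2O) = (3/3) × 0.003371 = 0.003371 mol
V = nRT/P = 0.003371 × 62.36 × 693.15 / 25400 = 0.005737 L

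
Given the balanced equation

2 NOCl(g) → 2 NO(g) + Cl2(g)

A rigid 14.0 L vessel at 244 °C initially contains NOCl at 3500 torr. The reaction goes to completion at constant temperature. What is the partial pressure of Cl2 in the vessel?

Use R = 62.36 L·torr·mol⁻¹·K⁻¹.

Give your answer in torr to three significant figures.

n(NOCl)₀ = PV/RT = (3500 × 14.0) / (62.36 × 517.15) = 1.519 mol
n(Cl2) = (1/2) × 1.519 = 0.7595 mol
P(Cl2) = nRT/V = 0.7595 × 62.36 × 517.15 / 14.0 = 1750 torr

1750 torr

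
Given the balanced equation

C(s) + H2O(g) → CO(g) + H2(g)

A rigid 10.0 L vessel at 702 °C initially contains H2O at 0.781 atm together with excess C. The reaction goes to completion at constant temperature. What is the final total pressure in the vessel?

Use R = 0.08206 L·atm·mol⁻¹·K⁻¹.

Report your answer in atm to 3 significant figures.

1.56 atm

Since T and V are fixed, P_final/P_initial = n_final/n_initial = 2/1.
P_final = (2/1) × 0.781 = 1.562 atm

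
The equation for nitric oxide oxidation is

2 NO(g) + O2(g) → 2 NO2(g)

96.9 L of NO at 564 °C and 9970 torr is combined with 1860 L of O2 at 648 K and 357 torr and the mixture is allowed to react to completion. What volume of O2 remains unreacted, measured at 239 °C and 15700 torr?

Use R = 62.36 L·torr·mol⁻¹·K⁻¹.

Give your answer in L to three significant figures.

14.6 L

n(NO) = PV/RT = (9970 × 96.9) / (62.36 × 837.15) = 18.51 mol
n(O2) = PV/RT = (357 × 1860) / (62.36 × 648) = 16.43 mol
For 18.51 mol NO, stoichiometry requires (1/2) × 18.51 = 9.255 mol O2; 16.43 mol is available, so NO is limiting.
n(O2) consumed = (1/2) × 18.51 = 9.255 mol; remaining = 16.43 − 9.255 = 7.175 mol
V(O2) = nRT/P = 7.175 × 62.36 × 512.15 / 15700 = 14.60 L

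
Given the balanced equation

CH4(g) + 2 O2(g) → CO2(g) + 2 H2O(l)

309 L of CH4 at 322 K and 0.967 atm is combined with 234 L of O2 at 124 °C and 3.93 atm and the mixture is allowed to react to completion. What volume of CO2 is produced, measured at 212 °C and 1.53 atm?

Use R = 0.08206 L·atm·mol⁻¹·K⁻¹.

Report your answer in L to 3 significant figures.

n(CH4) = PV/RT = (0.967 × 309) / (0.08206 × 322) = 11.31 mol
n(O2) = PV/RT = (3.93 × 234) / (0.08206 × 397.15) = 28.22 mol
For 11.31 mol CH4, stoichiometry requires (2/1) × 11.31 = 22.62 mol O2; 28.22 mol is available, so CH4 is limiting.
n(CO2) = (1/1) × 11.31 = 11.31 mol
V(CO2) = nRT/P = 11.31 × 0.08206 × 485.15 / 1.53 = 294.3 L

294 L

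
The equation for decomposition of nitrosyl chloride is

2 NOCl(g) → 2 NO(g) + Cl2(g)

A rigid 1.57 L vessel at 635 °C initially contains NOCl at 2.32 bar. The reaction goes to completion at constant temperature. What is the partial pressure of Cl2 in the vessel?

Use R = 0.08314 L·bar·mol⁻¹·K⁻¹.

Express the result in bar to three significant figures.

n(NOCl)₀ = PV/RT = (2.32 × 1.57) / (0.08314 × 908.15) = 0.04824 mol
n(Cl2) = (1/2) × 0.04824 = 0.02412 mol
P(Cl2) = nRT/V = 0.02412 × 0.08314 × 908.15 / 1.57 = 1.160 bar

1.16 bar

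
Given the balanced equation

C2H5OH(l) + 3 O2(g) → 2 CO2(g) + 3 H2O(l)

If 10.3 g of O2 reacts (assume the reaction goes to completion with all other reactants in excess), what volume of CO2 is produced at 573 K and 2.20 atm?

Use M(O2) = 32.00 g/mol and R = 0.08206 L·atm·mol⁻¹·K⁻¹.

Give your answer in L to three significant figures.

4.59 L

n(O2) = 10.30 / 32.00 = 0.3219 mol
n(CO2) = (2/3) × 0.3219 = 0.2146 mol
V = nRT/P = 0.2146 × 0.08206 × 573 / 2.20 = 4.587 L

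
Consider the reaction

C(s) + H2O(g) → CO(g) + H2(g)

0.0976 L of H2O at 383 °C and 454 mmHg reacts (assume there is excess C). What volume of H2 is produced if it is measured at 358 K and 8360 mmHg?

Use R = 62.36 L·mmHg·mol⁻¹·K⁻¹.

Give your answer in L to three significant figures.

0.00289 L

n(H2O) = PV/RT = (454 × 0.0976) / (62.36 × 656.15) = 0.001083 mol
n(H2) = (1/1) × 0.001083 = 0.001083 mol
V = nRT/P = 0.001083 × 62.36 × 358 / 8360 = 0.002892 L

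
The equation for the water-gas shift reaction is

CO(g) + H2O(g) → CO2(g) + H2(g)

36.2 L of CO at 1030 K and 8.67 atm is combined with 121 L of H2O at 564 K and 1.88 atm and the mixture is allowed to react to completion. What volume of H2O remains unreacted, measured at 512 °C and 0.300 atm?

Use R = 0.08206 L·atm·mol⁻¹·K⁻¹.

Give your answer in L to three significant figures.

258 L

n(CO) = PV/RT = (8.67 × 36.2) / (0.08206 × 1030) = 3.713 mol
n(H2O) = PV/RT = (1.88 × 121) / (0.08206 × 564) = 4.915 mol
For 3.713 mol CO, stoichiometry requires (1/1) × 3.713 = 3.713 mol H2O; 4.915 mol is available, so CO is limiting.
n(H2O) consumed = (1/1) × 3.713 = 3.713 mol; remaining = 4.915 − 3.713 = 1.202 mol
V(H2O) = nRT/P = 1.202 × 0.08206 × 785.15 / 0.300 = 258.1 L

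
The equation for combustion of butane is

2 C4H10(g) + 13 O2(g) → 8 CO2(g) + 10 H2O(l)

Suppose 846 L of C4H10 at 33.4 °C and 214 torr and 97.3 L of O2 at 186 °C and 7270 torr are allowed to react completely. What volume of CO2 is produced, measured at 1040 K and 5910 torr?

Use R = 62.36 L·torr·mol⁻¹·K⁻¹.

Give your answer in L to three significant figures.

n(C4H10) = PV/RT = (214 × 846) / (62.36 × 306.55) = 9.471 mol
n(O2) = PV/RT = (7270 × 97.3) / (62.36 × 459.15) = 24.71 mol
For 9.471 mol C4H10, stoichiometry requires (13/2) × 9.471 = 61.56 mol O2; 24.71 mol is available, so O2 is limiting.
n(CO2) = (8/13) × 24.71 = 15.21 mol
V(CO2) = nRT/P = 15.21 × 62.36 × 1040 / 5910 = 166.9 L

167 L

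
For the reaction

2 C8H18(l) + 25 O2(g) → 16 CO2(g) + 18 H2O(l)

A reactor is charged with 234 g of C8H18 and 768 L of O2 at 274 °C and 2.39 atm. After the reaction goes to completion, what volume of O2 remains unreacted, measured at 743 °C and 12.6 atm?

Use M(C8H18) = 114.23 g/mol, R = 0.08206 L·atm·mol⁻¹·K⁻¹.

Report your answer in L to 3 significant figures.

n(C8H18) = 234 / 114.23 = 2.048 mol
n(O2) = PV/RT = (2.39 × 768) / (0.08206 × 547.15) = 40.88 mol
For 2.048 mol C8H18, stoichiometry requires (25/2) × 2.048 = 25.60 mol O2; 40.88 mol is available, so C8H18 is limiting.
n(O2) consumed = (25/2) × 2.048 = 25.60 mol; remaining = 40.88 − 25.60 = 15.28 mol
V(O2) = nRT/P = 15.28 × 0.08206 × 1016.15 / 12.6 = 101.1 L

101 L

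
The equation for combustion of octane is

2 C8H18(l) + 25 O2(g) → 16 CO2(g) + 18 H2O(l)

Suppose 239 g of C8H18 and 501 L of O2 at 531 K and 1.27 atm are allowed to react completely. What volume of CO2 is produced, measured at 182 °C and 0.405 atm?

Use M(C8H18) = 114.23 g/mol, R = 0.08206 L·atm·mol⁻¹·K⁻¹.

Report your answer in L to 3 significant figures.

n(C8H18) = 239 / 114.23 = 2.092 mol
n(O2) = PV/RT = (1.27 × 501) / (0.08206 × 531) = 14.60 mol
For 2.092 mol C8H18, stoichiometry requires (25/2) × 2.092 = 26.15 mol O2; 14.60 mol is available, so O2 is limiting.
n(CO2) = (16/25) × 14.60 = 9.344 mol
V(CO2) = nRT/P = 9.344 × 0.08206 × 455.15 / 0.405 = 861.7 L

862 L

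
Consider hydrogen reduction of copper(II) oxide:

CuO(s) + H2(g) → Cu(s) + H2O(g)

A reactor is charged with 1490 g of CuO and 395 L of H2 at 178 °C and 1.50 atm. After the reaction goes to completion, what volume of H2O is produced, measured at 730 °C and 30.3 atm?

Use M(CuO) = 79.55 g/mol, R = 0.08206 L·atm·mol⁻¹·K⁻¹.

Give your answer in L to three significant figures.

43.5 L

n(CuO) = 1490 / 79.55 = 18.73 mol
n(H2) = PV/RT = (1.50 × 395) / (0.08206 × 451.15) = 16.00 mol
For 18.73 mol CuO, stoichiometry requires (1/1) × 18.73 = 18.73 mol H2; 16.00 mol is available, so H2 is limiting.
n(H2O) = (1/1) × 16.00 = 16.00 mol
V(H2O) = nRT/P = 16.00 × 0.08206 × 1003.15 / 30.3 = 43.47 L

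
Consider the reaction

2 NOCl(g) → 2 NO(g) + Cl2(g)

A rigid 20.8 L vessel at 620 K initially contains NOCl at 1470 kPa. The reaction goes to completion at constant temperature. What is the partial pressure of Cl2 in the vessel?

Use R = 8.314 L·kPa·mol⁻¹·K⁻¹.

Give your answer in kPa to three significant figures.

n(NOCl)₀ = PV/RT = (1470 × 20.8) / (8.314 × 620) = 5.932 mol
n(Cl2) = (1/2) × 5.932 = 2.966 mol
P(Cl2) = nRT/V = 2.966 × 8.314 × 620 / 20.8 = 735.0 kPa

735 kPa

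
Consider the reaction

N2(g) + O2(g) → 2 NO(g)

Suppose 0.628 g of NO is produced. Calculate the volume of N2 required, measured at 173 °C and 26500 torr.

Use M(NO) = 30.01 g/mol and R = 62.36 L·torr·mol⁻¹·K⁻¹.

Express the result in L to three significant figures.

n(NO) = 0.6280 / 30.01 = 0.02093 mol
n(N2) = (1/2) × 0.02093 = 0.01047 mol
V = nRT/P = 0.01047 × 62.36 × 446.15 / 26500 = 0.01099 L

0.0110 L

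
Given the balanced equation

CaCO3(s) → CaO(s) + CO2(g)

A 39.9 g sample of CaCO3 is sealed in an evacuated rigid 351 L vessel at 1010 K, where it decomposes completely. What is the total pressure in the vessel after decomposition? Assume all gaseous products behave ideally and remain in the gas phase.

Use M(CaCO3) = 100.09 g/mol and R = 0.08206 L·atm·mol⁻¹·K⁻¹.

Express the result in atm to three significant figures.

n(CaCO3) = 39.9 / 100.09 = 0.3986 mol
n(gas produced) = (1/1) × 0.3986 = 0.3986 mol
P = nRT/V = 0.3986 × 0.08206 × 1010 / 351 = 0.09412 atm

0.0941 atm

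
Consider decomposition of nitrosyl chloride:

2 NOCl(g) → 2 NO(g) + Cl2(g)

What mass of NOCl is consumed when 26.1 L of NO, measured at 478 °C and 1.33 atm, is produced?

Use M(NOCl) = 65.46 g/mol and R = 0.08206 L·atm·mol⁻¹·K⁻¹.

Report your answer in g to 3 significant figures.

n(NO) = PV/RT = (1.33 × 26.1) / (0.08206 × 751.15) = 0.5632 mol
n(NOCl) = (2/2) × 0.5632 = 0.5632 mol
m(NOCl) = 0.5632 × 65.46 = 36.87 g

36.9 g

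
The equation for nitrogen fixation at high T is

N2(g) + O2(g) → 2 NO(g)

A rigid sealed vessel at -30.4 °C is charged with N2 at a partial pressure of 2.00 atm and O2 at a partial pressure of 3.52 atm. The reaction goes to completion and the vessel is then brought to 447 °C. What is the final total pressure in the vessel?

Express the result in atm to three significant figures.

16.4 atm

With V and T fixed, P_i ∝ n_i, so the mole ratios apply directly to partial pressures at -30.4 °C.
P(O2) required for 2.00 atm of N2 = (1/1) × 2.00 = 2.000 atm; available 3.52 atm, so N2 is limiting.
P(O2) remaining = 3.52 − (1/1) × 2.00 = 1.520 atm
P(gaseous products) = (2)/1 × 2.00 = 4.000 atm
P_total at -30.4 °C = 1.520 + 4.000 = 5.520 atm
Scaling to 447 °C: P = 5.520 × 720.15/242.75 = 16.38 atm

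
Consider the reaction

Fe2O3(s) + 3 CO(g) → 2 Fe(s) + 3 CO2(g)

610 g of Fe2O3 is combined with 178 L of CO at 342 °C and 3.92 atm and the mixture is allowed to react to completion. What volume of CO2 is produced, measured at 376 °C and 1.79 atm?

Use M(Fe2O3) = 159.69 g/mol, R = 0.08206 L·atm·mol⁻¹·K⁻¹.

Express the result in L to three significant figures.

n(Fe2O3) = 610 / 159.69 = 3.820 mol
n(CO) = PV/RT = (3.92 × 178) / (0.08206 × 615.15) = 13.82 mol
For 3.820 mol Fe2O3, stoichiometry requires (3/1) × 3.820 = 11.46 mol CO; 13.82 mol is available, so Fe2O3 is limiting.
n(CO2) = (3/1) × 3.820 = 11.46 mol
V(CO2) = nRT/P = 11.46 × 0.08206 × 649.15 / 1.79 = 341.0 L

341 L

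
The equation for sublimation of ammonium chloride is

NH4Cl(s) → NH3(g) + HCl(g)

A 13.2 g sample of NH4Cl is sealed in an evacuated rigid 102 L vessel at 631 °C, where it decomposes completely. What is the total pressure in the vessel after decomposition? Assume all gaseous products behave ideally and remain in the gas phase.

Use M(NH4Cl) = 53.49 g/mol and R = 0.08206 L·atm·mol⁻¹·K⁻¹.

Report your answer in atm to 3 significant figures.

n(NH4Cl) = 13.2 / 53.49 = 0.2468 mol
n(gas produced) = (2/1) × 0.2468 = 0.4936 mol
P = nRT/V = 0.4936 × 0.08206 × 904.15 / 102 = 0.3590 atm

0.359 atm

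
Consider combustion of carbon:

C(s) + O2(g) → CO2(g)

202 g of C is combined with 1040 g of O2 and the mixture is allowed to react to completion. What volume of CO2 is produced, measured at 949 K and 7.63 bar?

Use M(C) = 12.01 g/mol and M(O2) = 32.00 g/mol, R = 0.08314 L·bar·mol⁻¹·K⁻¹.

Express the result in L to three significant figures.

n(C) = 202 / 12.01 = 16.82 mol
n(O2) = 1040 / 32.00 = 32.50 mol
For 16.82 mol C, stoichiometry requires (1/1) × 16.82 = 16.82 mol O2; 32.50 mol is available, so C is limiting.
n(CO2) = (1/1) × 16.82 = 16.82 mol
V(CO2) = nRT/P = 16.82 × 0.08314 × 949 / 7.63 = 173.9 L

174 L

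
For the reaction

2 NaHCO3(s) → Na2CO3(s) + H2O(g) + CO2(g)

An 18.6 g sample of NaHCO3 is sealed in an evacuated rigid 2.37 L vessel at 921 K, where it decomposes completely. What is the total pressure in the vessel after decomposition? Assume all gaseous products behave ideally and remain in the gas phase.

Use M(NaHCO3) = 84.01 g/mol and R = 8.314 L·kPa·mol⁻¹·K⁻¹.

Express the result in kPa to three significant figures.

n(NaHCO3) = 18.6 / 84.01 = 0.2214 mol
n(gas produced) = (2/2) × 0.2214 = 0.2214 mol
P = nRT/V = 0.2214 × 8.314 × 921 / 2.37 = 715.3 kPa

715 kPa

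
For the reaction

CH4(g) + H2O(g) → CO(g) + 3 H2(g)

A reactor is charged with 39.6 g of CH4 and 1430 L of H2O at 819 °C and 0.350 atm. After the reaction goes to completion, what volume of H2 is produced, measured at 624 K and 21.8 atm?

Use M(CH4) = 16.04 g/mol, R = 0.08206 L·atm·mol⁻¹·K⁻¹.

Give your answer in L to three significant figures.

17.4 L

n(CH4) = 39.6 / 16.04 = 2.469 mol
n(H2O) = PV/RT = (0.350 × 1430) / (0.08206 × 1092.15) = 5.585 mol
For 2.469 mol CH4, stoichiometry requires (1/1) × 2.469 = 2.469 mol H2O; 5.585 mol is available, so CH4 is limiting.
n(H2) = (3/1) × 2.469 = 7.407 mol
V(H2) = nRT/P = 7.407 × 0.08206 × 624 / 21.8 = 17.40 L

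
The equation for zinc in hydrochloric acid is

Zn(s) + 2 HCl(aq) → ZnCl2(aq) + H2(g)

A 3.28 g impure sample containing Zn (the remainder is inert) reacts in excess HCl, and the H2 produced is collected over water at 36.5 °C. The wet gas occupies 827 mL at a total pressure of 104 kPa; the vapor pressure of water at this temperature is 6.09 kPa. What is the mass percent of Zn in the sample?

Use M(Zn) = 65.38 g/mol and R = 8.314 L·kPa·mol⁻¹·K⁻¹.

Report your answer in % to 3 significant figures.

62.7 %

P(H2) = 104 − 6.09 = 97.91 kPa
n(H2) = PV/RT = (97.91 × 0.8270) / (8.314 × 309.65) = 0.03145 mol
n(Zn) = (1/1) × 0.03145 = 0.03145 mol
m(Zn) = 0.03145 × 65.38 = 2.056 g
%Zn = 2.056 / 3.28 × 100 = 62.68%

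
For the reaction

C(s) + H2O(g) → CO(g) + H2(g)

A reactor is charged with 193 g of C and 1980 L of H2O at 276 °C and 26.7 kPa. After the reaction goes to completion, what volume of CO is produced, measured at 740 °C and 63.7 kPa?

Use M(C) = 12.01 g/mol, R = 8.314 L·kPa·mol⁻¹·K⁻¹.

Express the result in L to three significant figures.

n(C) = 193 / 12.01 = 16.07 mol
n(H2O) = PV/RT = (26.7 × 1980) / (8.314 × 549.15) = 11.58 mol
For 16.07 mol C, stoichiometry requires (1/1) × 16.07 = 16.07 mol H2O; 11.58 mol is available, so H2O is limiting.
n(CO) = (1/1) × 11.58 = 11.58 mol
V(CO) = nRT/P = 11.58 × 8.314 × 1013.15 / 63.7 = 1531 L

1530 L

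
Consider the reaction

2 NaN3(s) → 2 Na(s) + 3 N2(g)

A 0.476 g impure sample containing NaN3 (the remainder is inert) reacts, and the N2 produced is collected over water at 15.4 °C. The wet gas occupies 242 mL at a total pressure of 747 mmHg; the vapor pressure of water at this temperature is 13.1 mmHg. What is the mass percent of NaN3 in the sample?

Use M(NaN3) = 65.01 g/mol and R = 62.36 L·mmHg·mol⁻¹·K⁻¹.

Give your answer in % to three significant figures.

P(N2) = 747 − 13.1 = 733.9 mmHg
n(N2) = PV/RT = (733.9 × 0.2420) / (62.36 × 288.55) = 0.009870 mol
n(NaN3) = (2/3) × 0.009870 = 0.006580 mol
m(NaN3) = 0.006580 × 65.01 = 0.4278 g
%NaN3 = 0.4278 / 0.476 × 100 = 89.87%

89.9 %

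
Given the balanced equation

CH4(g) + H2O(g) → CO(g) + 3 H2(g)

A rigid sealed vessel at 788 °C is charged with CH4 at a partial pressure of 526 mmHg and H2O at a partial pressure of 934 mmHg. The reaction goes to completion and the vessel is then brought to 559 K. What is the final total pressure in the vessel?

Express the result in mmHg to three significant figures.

With V and T fixed, P_i ∝ n_i, so the mole ratios apply directly to partial pressures at 788 °C.
P(H2O) required for 526 mmHg of CH4 = (1/1) × 526 = 526.0 mmHg; available 934 mmHg, so CH4 is limiting.
P(H2O) remaining = 934 − (1/1) × 526 = 408.0 mmHg
P(gaseous products) = (1+3)/1 × 526 = 2104 mmHg
P_total at 788 °C = 408.0 + 2104 = 2512 mmHg
Scaling to 559 K: P = 2512 × 559/1061.15 = 1323 mmHg

1320 mmHg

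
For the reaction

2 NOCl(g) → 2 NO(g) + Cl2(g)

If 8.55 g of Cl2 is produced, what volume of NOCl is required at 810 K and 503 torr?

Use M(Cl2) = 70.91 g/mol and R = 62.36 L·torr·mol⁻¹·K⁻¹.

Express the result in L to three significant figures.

n(Cl2) = 8.550 / 70.91 = 0.1206 mol
n(NOCl) = (2/1) × 0.1206 = 0.2412 mol
V = nRT/P = 0.2412 × 62.36 × 810 / 503 = 24.22 L

24.2 L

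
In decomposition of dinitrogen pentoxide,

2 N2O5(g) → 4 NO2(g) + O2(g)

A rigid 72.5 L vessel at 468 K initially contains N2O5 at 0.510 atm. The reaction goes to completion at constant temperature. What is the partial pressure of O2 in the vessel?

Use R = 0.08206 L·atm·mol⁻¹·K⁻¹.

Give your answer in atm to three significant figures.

0.255 atm

n(N2O5)₀ = PV/RT = (0.510 × 72.5) / (0.08206 × 468) = 0.9628 mol
n(O2) = (1/2) × 0.9628 = 0.4814 mol
P(O2) = nRT/V = 0.4814 × 0.08206 × 468 / 72.5 = 0.2550 atm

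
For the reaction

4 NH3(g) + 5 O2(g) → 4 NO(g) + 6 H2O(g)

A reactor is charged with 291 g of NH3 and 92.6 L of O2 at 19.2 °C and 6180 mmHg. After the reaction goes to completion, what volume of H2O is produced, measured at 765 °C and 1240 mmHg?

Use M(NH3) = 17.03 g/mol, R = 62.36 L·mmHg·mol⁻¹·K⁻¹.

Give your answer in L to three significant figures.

1340 L

n(NH3) = 291 / 17.03 = 17.09 mol
n(O2) = PV/RT = (6180 × 92.6) / (62.36 × 292.35) = 31.39 mol
For 17.09 mol NH3, stoichiometry requires (5/4) × 17.09 = 21.36 mol O2; 31.39 mol is available, so NH3 is limiting.
n(H2O) = (6/4) × 17.09 = 25.63 mol
V(H2O) = nRT/P = 25.63 × 62.36 × 1038.15 / 1240 = 1338 L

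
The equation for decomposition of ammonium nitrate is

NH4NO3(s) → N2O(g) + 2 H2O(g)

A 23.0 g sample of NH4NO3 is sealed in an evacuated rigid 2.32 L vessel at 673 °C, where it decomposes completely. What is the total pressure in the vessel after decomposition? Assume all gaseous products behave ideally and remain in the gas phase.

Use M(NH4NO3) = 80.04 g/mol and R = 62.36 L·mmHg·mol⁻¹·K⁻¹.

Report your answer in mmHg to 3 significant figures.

n(NH4NO3) = 23.0 / 80.04 = 0.2874 mol
n(gas produced) = (3/1) × 0.2874 = 0.8622 mol
P = nRT/V = 0.8622 × 62.36 × 946.15 / 2.32 = 21930 mmHg

21900 mmHg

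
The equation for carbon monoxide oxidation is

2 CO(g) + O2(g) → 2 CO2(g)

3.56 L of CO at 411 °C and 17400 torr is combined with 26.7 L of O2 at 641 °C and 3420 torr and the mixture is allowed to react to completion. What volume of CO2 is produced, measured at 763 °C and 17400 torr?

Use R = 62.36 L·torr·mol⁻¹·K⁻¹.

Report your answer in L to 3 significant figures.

5.39 L

n(CO) = PV/RT = (17400 × 3.56) / (62.36 × 684.15) = 1.452 mol
n(O2) = PV/RT = (3420 × 26.7) / (62.36 × 914.15) = 1.602 mol
For 1.452 mol CO, stoichiometry requires (1/2) × 1.452 = 0.7260 mol O2; 1.602 mol is available, so CO is limiting.
n(CO2) = (2/2) × 1.452 = 1.452 mol
V(CO2) = nRT/P = 1.452 × 62.36 × 1036.15 / 17400 = 5.392 L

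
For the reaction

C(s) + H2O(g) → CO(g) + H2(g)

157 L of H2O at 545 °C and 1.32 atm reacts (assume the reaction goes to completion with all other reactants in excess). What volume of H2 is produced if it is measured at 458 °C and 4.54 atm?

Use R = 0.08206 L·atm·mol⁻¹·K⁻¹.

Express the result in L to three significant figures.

40.8 L

n(H2O) = PV/RT = (1.32 × 157) / (0.08206 × 818.15) = 3.087 mol
n(H2) = (1/1) × 3.087 = 3.087 mol
V = nRT/P = 3.087 × 0.08206 × 731.15 / 4.54 = 40.80 L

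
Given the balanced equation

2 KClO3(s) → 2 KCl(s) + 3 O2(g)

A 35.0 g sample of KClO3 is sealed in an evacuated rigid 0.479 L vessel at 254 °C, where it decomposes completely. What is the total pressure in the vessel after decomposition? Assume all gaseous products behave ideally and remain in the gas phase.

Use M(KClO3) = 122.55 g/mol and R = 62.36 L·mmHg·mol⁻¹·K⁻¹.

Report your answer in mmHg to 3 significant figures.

n(KClO3) = 35.0 / 122.55 = 0.2856 mol
n(gas produced) = (3/2) × 0.2856 = 0.4284 mol
P = nRT/V = 0.4284 × 62.36 × 527.15 / 0.479 = 29400 mmHg

29400 mmHg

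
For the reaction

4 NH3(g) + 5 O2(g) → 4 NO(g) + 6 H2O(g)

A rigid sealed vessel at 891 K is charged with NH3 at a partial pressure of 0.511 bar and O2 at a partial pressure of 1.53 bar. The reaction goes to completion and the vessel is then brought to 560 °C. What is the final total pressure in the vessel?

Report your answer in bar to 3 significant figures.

2.03 bar

With V and T fixed, P_i ∝ n_i, so the mole ratios apply directly to partial pressures at 891 K.
P(O2) required for 0.511 bar of NH3 = (5/4) × 0.511 = 0.6388 bar; available 1.53 bar, so NH3 is limiting.
P(O2) remaining = 1.53 − (5/4) × 0.511 = 0.8912 bar
P(gaseous products) = (4+6)/4 × 0.511 = 1.278 bar
P_total at 891 K = 0.8912 + 1.278 = 2.169 bar
Scaling to 560 °C: P = 2.169 × 833.15/891 = 2.028 bar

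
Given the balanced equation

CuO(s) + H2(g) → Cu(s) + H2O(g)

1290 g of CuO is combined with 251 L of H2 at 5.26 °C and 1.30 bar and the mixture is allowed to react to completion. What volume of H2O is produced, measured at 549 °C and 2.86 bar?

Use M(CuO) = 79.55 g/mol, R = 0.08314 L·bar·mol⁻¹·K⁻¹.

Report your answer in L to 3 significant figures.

337 L

n(CuO) = 1290 / 79.55 = 16.22 mol
n(H2) = PV/RT = (1.30 × 251) / (0.08314 × 278.41) = 14.10 mol
For 16.22 mol CuO, stoichiometry requires (1/1) × 16.22 = 16.22 mol H2; 14.10 mol is available, so H2 is limiting.
n(H2O) = (1/1) × 14.10 = 14.10 mol
V(H2O) = nRT/P = 14.10 × 0.08314 × 822.15 / 2.86 = 337.0 L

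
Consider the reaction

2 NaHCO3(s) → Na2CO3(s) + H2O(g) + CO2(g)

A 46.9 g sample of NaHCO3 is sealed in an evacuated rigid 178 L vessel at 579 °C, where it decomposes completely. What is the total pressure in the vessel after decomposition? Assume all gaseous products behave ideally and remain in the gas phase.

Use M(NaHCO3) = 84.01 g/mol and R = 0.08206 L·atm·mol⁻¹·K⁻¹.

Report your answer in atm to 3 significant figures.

n(NaHCO3) = 46.9 / 84.01 = 0.5583 mol
n(gas produced) = (2/2) × 0.5583 = 0.5583 mol
P = nRT/V = 0.5583 × 0.08206 × 852.15 / 178 = 0.2193 atm

0.219 atm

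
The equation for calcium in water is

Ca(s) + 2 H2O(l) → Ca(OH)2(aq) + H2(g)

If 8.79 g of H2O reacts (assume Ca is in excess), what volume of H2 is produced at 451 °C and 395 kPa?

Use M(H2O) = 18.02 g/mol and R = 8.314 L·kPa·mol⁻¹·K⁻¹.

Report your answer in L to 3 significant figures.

3.72 L

n(H2O) = 8.790 / 18.02 = 0.4878 mol
n(H2) = (1/2) × 0.4878 = 0.2439 mol
V = nRT/P = 0.2439 × 8.314 × 724.15 / 395 = 3.718 L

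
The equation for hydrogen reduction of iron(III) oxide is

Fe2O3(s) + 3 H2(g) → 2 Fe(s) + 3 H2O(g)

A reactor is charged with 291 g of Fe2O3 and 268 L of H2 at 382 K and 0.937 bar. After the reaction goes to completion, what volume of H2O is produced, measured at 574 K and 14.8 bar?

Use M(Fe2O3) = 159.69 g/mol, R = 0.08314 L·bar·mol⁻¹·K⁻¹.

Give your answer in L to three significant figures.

17.6 L

n(Fe2O3) = 291 / 159.69 = 1.822 mol
n(H2) = PV/RT = (0.937 × 268) / (0.08314 × 382) = 7.907 mol
For 1.822 mol Fe2O3, stoichiometry requires (3/1) × 1.822 = 5.466 mol H2; 7.907 mol is available, so Fe2O3 is limiting.
n(H2O) = (3/1) × 1.822 = 5.466 mol
V(H2O) = nRT/P = 5.466 × 0.08314 × 574 / 14.8 = 17.63 L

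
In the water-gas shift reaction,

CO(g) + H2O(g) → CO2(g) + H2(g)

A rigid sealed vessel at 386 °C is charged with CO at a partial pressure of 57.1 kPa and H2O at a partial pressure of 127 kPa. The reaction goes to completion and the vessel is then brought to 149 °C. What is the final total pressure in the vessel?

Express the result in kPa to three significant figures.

Because the vessel is rigid and T is held at 386 °C, work the stoichiometry in partial pressures (P_i = n_iRT/V).
P(H2O) required for 57.1 kPa of CO = (1/1) × 57.1 = 57.10 kPa; available 127 kPa, so CO is limiting.
P(H2O) remaining = 127 − (1/1) × 57.1 = 69.90 kPa
P(gaseous products) = (1+1)/1 × 57.1 = 114.2 kPa
P_total at 386 °C = 69.90 + 114.2 = 184.1 kPa
Scaling to 149 °C: P = 184.1 × 422.15/659.15 = 117.9 kPa

118 kPa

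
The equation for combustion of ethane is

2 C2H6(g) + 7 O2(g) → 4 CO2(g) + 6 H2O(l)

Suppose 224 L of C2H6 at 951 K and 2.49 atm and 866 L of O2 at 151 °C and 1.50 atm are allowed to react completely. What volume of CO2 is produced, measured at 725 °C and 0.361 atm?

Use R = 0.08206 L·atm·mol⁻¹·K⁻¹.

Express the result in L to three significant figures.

n(C2H6) = PV/RT = (2.49 × 224) / (0.08206 × 951) = 7.147 mol
n(O2) = PV/RT = (1.50 × 866) / (0.08206 × 424.15) = 37.32 mol
For 7.147 mol C2H6, stoichiometry requires (7/2) × 7.147 = 25.01 mol O2; 37.32 mol is available, so C2H6 is limiting.
n(CO2) = (4/2) × 7.147 = 14.29 mol
V(CO2) = nRT/P = 14.29 × 0.08206 × 998.15 / 0.361 = 3242 L

3240 L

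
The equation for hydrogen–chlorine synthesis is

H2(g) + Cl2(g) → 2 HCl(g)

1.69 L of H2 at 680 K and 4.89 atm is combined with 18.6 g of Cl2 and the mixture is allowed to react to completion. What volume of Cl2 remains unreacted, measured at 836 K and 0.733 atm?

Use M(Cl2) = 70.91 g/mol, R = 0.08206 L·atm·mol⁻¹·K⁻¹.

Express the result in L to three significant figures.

10.7 L

n(H2) = PV/RT = (4.89 × 1.69) / (0.08206 × 680) = 0.1481 mol
n(Cl2) = 18.6 / 70.91 = 0.2623 mol
For 0.1481 mol H2, stoichiometry requires (1/1) × 0.1481 = 0.1481 mol Cl2; 0.2623 mol is available, so H2 is limiting.
n(Cl2) consumed = (1/1) × 0.1481 = 0.1481 mol; remaining = 0.2623 − 0.1481 = 0.1142 mol
V(Cl2) = nRT/P = 0.1142 × 0.08206 × 836 / 0.733 = 10.69 L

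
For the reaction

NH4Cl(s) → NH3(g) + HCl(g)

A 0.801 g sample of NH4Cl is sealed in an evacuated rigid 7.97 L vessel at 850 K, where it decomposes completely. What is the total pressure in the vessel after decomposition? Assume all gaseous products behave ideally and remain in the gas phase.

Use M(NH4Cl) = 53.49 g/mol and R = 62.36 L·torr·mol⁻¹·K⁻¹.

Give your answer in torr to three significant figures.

199 torr

n(NH4Cl) = 0.801 / 53.49 = 0.01497 mol
n(gas produced) = (2/1) × 0.01497 = 0.02994 mol
P = nRT/V = 0.02994 × 62.36 × 850 / 7.97 = 199.1 torr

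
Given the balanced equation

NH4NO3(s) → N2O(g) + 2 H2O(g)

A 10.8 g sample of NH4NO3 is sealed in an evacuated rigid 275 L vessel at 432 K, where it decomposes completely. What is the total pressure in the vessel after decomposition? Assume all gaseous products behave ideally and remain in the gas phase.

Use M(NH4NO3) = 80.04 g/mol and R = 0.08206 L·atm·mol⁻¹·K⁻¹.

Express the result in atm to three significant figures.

n(NH4NO3) = 10.8 / 80.04 = 0.1349 mol
n(gas produced) = (3/1) × 0.1349 = 0.4047 mol
P = nRT/V = 0.4047 × 0.08206 × 432 / 275 = 0.05217 atm

0.0522 atm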